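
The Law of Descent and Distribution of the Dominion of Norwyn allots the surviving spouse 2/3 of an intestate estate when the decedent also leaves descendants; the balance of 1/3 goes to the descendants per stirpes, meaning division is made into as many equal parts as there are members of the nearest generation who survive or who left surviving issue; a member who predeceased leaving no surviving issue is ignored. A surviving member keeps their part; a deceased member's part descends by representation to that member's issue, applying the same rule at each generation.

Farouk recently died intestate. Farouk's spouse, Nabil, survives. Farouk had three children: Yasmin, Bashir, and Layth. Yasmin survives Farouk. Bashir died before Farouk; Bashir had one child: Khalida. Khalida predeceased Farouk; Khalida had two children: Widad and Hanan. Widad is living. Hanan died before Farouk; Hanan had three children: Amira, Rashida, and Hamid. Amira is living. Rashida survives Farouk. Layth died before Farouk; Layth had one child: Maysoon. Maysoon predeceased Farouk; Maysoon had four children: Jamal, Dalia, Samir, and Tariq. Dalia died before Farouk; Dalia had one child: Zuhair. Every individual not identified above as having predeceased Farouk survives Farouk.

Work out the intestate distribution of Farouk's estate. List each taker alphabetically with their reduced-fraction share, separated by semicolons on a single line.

Nabil, as surviving spouse, takes 2/3.
The remaining 1/3 passes to Farouk's descendants per stirpes.
The 1/3 is divided into 3 equal shares of 1/9 among Yasmin, Bashir, Layth.
Yasmin is living and takes 1/9.
Bashir predeceased; the 1/9 allotted to Bashir's branch passes to Bashir's issue by representation.
Khalida's line is the sole branch at this level, so the full 1/9 passes to Khalida's issue by representation.
The 1/9 is divided into 2 equal shares of 1/18 among Widad, Hanan.
Widad is living and takes 1/18.
Hanan predeceased; the 1/18 allotted to Hanan's branch passes to Hanan's issue by representation.
The 1/18 is divided into 3 equal shares of 1/54 among Amira, Rashida, Hamid.
Amira is living and takes 1/54.
Rashida is living and takes 1/54.
Hamid is living and takes 1/54.
Layth predeceased; the 1/9 allotted to Layth's branch passes to Layth's issue by representation.
Maysoon's line is the sole branch at this level, so the full 1/9 passes to Maysoon's issue by representation.
The 1/9 is divided into 4 equal shares of 1/36 among Jamal, Dalia, Samir, Tariq.
Jamal is living and takes 1/36.
Dalia predeceased; the 1/36 allotted to Dalia's branch passes to Dalia's issue by representation.
Zuhair is the sole taker at this level and receives the full 1/36.
Samir is living and takes 1/36.
Tariq is living and takes 1/36.

Amira 1/54; Hamid 1/54; Jamal 1/36; Nabil 2/3; Rashida 1/54; Samir 1/36; Tariq 1/36; Widad 1/18; Yasmin 1/9; Zuhair 1/36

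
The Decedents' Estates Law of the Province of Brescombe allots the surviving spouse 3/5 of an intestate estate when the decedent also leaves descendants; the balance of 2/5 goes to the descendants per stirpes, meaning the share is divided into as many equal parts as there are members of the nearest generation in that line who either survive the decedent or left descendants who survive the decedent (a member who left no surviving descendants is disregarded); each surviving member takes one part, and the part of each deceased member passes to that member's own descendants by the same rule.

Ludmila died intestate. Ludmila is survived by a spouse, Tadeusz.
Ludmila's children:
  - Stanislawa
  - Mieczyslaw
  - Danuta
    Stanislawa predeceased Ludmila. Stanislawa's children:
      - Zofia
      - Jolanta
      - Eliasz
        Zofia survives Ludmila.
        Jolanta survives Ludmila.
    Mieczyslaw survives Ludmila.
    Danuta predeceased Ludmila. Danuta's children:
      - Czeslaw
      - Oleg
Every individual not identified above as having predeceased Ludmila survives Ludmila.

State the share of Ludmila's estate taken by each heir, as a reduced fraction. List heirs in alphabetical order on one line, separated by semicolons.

Tadeusz, as surviving spouse, takes 3/5.
The remaining 2/5 passes to Ludmila's descendants per stirpes.
The 2/5 is divided into 3 equal shares of 2/15 among Stanislawa, Mieczyslaw, Danuta.
Stanislawa predeceased; the 2/15 allotted to Stanislawa's branch passes to Stanislawa's issue by representation.
The 2/15 is divided into 3 equal shares of 2/45 among Zofia, Jolanta, Eliasz.
Zofia is living and takes 2/45.
Jolanta is living and takes 2/45.
Eliasz is living and takes 2/45.
Mieczyslaw is living and takes 2/15.
Danuta predeceased; the 2/15 allotted to Danuta's branch passes to Danuta's issue by representation.
The 2/15 is divided into 2 equal shares of 1/15 among Czeslaw, Oleg.
Czeslaw is living and takes 1/15.
Oleg is living and takes 1/15.

Czeslaw 1/15; Eliasz 2/45; Jolanta 2/45; Mieczyslaw 2/15; Oleg 1/15; Tadeusz 3/5; Zofia 2/45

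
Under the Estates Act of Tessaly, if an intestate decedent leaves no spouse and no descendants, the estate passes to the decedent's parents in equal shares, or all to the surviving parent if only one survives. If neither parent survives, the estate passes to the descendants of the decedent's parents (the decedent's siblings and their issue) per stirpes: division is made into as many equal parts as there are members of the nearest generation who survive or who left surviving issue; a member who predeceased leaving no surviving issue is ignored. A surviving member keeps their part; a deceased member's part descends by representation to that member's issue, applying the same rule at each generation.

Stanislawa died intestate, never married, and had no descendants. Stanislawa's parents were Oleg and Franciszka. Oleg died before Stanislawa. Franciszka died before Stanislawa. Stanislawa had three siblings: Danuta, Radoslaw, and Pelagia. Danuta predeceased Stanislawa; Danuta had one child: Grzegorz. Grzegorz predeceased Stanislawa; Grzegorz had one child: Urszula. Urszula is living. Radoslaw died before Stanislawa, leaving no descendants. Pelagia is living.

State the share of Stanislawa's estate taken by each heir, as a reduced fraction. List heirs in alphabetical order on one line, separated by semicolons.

Pelagia 1/2; Urszula 1/2

Neither parent survives and there are no descendants, so the estate passes to Stanislawa's siblings and their issue per stirpes.
Radoslaw left no surviving issue, so that branch lapses and is disregarded.
The estate is divided into 2 equal shares of 1/2 among Danuta, Pelagia.
Danuta predeceased; the 1/2 allotted to Danuta's branch passes to Danuta's issue by representation.
Grzegorz's line is the sole branch at this level, so the full 1/2 passes to Grzegorz's issue by representation.
Urszula is the sole taker at this level and receives the full 1/2.
Pelagia is living and takes 1/2.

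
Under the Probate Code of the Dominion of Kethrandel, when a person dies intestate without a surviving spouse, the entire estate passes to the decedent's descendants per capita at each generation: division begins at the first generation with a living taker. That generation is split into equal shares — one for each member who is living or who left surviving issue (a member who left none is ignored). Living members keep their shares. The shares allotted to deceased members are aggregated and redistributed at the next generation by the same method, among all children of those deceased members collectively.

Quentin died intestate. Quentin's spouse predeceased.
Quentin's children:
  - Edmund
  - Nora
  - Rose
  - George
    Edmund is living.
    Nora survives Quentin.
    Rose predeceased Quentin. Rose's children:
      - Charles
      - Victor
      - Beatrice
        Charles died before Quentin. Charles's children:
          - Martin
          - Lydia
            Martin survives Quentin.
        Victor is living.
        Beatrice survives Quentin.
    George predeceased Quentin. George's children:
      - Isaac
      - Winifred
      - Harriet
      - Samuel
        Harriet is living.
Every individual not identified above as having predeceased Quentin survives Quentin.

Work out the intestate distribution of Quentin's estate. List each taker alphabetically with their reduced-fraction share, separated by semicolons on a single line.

There is no surviving spouse, so the entire estate passes to Quentin's descendants per capita at each generation.
At generation 1 (Edmund, Nora, Rose, George) there are 4 shares of (1)/4 = 1/4 each.
Living: Edmund and Nora — each takes 1/4.
Deceased: Rose and George. Their combined 1/2 is pooled and carried to generation 2.
At generation 2 (Charles, Victor, Beatrice, Isaac, Winifred, Harriet, Samuel) there are 7 shares of (1/2)/7 = 1/14 each.
Living: Victor, Beatrice, Isaac, Winifred, Harriet, and Samuel — each takes 1/14.
Deceased: Charles. That 1/14 share is carried to generation 3.
At generation 3 (Martin, Lydia) there are 2 shares of (1/14)/2 = 1/28 each.
Living: Martin and Lydia — each takes 1/28.

Beatrice 1/14; Edmund 1/4; Harriet 1/14; Isaac 1/14; Lydia 1/28; Martin 1/28; Nora 1/4; Samuel 1/14; Victor 1/14; Winifred 1/14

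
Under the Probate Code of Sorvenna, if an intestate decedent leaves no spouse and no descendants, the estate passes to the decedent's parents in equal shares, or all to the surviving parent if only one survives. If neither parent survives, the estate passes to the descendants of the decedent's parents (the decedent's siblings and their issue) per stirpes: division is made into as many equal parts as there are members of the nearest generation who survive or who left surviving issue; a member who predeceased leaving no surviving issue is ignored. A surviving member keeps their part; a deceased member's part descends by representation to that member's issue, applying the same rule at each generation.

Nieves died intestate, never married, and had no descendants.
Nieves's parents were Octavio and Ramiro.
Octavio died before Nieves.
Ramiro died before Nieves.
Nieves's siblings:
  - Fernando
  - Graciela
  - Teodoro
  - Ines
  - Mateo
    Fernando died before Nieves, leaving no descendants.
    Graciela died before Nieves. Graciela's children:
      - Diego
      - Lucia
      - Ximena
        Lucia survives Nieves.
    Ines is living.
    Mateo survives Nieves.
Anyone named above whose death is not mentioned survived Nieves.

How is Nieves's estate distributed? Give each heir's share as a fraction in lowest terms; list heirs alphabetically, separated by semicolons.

Diego 1/12; Ines 1/4; Lucia 1/12; Mateo 1/4; Teodoro 1/4; Ximena 1/12

Neither parent survives and there are no descendants, so the estate passes to Nieves's siblings and their issue per stirpes.
Fernando left no surviving issue, so that branch lapses and is disregarded.
The estate is divided into 4 equal shares of 1/4 among Graciela, Teodoro, Ines, Mateo.
Graciela predeceased; the 1/4 allotted to Graciela's branch passes to Graciela's issue by representation.
The 1/4 is divided into 3 equal shares of 1/12 among Diego, Lucia, Ximena.
Diego is living and takes 1/12.
Lucia is living and takes 1/12.
Ximena is living and takes 1/12.
Teodoro is living and takes 1/4.
Ines is living and takes 1/4.
Mateo is living and takes 1/4.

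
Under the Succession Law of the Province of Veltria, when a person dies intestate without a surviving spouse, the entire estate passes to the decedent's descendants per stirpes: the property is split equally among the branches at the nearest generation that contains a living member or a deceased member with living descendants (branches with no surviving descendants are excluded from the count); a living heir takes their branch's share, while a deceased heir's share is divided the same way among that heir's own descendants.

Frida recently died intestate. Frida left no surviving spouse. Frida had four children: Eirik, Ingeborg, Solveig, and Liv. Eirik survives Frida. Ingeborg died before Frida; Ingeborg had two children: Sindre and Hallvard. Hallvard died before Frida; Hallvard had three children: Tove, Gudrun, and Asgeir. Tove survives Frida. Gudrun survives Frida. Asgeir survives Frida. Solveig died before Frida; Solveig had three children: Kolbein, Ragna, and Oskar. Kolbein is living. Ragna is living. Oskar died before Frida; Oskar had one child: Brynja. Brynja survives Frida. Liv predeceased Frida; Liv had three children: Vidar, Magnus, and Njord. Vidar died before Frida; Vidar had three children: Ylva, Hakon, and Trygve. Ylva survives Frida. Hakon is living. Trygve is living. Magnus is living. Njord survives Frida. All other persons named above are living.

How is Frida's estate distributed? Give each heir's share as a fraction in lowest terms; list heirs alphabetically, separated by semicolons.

There is no surviving spouse, so the entire estate passes to Frida's descendants per stirpes.
The estate is divided into 4 equal shares of 1/4 among Eirik, Ingeborg, Solveig, Liv.
Eirik is living and takes 1/4.
Ingeborg predeceased; the 1/4 allotted to Ingeborg's branch passes to Ingeborg's issue by representation.
The 1/4 is divided into 2 equal shares of 1/8 among Sindre, Hallvard.
Sindre is living and takes 1/8.
Hallvard predeceased; the 1/8 allotted to Hallvard's branch passes to Hallvard's issue by representation.
The 1/8 is divided into 3 equal shares of 1/24 among Tove, Gudrun, Asgeir.
Tove is living and takes 1/24.
Gudrun is living and takes 1/24.
Asgeir is living and takes 1/24.
Solveig predeceased; the 1/4 allotted to Solveig's branch passes to Solveig's issue by representation.
The 1/4 is divided into 3 equal shares of 1/12 among Kolbein, Ragna, Oskar.
Kolbein is living and takes 1/12.
Ragna is living and takes 1/12.
Oskar predeceased; the 1/12 allotted to Oskar's branch passes to Oskar's issue by representation.
Brynja is the sole taker at this level and receives the full 1/12.
Liv predeceased; the 1/4 allotted to Liv's branch passes to Liv's issue by representation.
The 1/4 is divided into 3 equal shares of 1/12 among Vidar, Magnus, Njord.
Vidar predeceased; the 1/12 allotted to Vidar's branch passes to Vidar's issue by representation.
The 1/12 is divided into 3 equal shares of 1/36 among Ylva, Hakon, Trygve.
Ylva is living and takes 1/36.
Hakon is living and takes 1/36.
Trygve is living and takes 1/36.
Magnus is living and takes 1/12.
Njord is living and takes 1/12.

Asgeir 1/24; Brynja 1/12; Eirik 1/4; Gudrun 1/24; Hakon 1/36; Kolbein 1/12; Magnus 1/12; Njord 1/12; Ragna 1/12; Sindre 1/8; Tove 1/24; Trygve 1/36; Ylva 1/36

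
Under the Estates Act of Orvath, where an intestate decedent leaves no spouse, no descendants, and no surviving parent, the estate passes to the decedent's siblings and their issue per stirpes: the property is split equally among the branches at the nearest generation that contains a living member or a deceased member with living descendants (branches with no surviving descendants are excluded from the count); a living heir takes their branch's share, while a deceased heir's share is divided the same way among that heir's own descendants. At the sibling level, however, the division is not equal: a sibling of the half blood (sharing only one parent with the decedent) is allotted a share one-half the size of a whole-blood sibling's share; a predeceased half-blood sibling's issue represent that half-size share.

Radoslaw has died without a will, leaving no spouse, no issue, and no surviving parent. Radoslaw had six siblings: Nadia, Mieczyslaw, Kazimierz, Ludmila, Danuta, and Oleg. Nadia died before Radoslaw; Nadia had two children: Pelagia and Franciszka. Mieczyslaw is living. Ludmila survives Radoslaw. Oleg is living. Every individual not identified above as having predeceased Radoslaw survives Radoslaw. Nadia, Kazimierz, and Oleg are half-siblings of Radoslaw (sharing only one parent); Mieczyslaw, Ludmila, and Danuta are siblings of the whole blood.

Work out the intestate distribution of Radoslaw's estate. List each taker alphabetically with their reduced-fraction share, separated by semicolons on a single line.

No spouse, descendants, or parent survives, so the estate passes to Radoslaw's siblings per stirpes.
Half-blood siblings count for one-half the weight of whole-blood siblings at the initial division.
Dividing 1 in proportion to weights (total weight 9/2): Nadia (weight 1/2) → 1/9; Mieczyslaw (weight 1) → 2/9; Kazimierz (weight 1/2) → 1/9; Ludmila (weight 1) → 2/9; Danuta (weight 1) → 2/9; Oleg (weight 1/2) → 1/9.
Nadia predeceased; the 1/9 allotted to Nadia's branch passes to Nadia's issue by representation.
The 1/9 is divided into 2 equal shares of 1/18 among Pelagia, Franciszka.
Pelagia is living and takes 1/18.
Franciszka is living and takes 1/18.
Mieczyslaw is living and takes 2/9.
Kazimierz is living and takes 1/9.
Ludmila is living and takes 2/9.
Danuta is living and takes 2/9.
Oleg is living and takes 1/9.

Danuta 2/9; Franciszka 1/18; Kazimierz 1/9; Ludmila 2/9; Mieczyslaw 2/9; Oleg 1/9; Pelagia 1/18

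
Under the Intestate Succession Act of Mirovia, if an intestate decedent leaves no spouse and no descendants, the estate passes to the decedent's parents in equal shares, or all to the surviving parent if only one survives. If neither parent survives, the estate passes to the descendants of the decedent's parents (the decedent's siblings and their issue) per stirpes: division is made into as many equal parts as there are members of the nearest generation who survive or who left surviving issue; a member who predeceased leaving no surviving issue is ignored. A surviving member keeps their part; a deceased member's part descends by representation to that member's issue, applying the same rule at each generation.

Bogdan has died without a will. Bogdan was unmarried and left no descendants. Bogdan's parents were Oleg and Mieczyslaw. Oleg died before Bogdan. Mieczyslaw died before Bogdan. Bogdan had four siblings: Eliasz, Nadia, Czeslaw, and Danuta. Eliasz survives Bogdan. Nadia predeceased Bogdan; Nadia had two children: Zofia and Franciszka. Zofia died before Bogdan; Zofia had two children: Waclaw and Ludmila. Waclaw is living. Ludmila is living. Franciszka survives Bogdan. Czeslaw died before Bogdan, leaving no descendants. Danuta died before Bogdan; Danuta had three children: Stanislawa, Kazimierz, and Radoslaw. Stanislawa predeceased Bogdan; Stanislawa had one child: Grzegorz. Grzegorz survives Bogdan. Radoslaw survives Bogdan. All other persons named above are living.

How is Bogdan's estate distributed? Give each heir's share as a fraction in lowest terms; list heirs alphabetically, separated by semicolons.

Neither parent survives and there are no descendants, so the estate passes to Bogdan's siblings and their issue per stirpes.
Czeslaw left no surviving issue, so that branch lapses and is disregarded.
The estate is divided into 3 equal shares of 1/3 among Eliasz, Nadia, Danuta.
Eliasz is living and takes 1/3.
Nadia predeceased; the 1/3 allotted to Nadia's branch passes to Nadia's issue by representation.
The 1/3 is divided into 2 equal shares of 1/6 among Zofia, Franciszka.
Zofia predeceased; the 1/6 allotted to Zofia's branch passes to Zofia's issue by representation.
The 1/6 is divided into 2 equal shares of 1/12 among Waclaw, Ludmila.
Waclaw is living and takes 1/12.
Ludmila is living and takes 1/12.
Franciszka is living and takes 1/6.
Danuta predeceased; the 1/3 allotted to Danuta's branch passes to Danuta's issue by representation.
The 1/3 is divided into 3 equal shares of 1/9 among Stanislawa, Kazimierz, Radoslaw.
Stanislawa predeceased; the 1/9 allotted to Stanislawa's branch passes to Stanislawa's issue by representation.
Grzegorz is the sole taker at this level and receives the full 1/9.
Kazimierz is living and takes 1/9.
Radoslaw is living and takes 1/9.

Eliasz 1/3; Franciszka 1/6; Grzegorz 1/9; Kazimierz 1/9; Ludmila 1/12; Radoslaw 1/9; Waclaw 1/12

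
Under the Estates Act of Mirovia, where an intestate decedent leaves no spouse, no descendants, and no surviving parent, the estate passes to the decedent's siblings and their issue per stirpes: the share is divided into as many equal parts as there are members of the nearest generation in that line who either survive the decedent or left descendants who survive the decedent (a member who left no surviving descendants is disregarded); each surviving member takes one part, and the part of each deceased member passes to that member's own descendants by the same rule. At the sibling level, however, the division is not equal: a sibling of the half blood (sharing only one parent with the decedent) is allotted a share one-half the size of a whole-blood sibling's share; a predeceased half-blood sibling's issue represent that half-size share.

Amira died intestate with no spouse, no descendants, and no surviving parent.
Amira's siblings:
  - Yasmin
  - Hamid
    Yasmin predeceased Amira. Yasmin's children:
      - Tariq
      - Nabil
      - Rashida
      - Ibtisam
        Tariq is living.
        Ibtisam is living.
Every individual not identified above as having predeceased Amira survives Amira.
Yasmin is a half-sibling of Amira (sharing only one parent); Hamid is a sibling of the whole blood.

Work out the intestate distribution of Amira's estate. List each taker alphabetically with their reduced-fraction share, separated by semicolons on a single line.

Hamid 2/3; Ibtisam 1/12; Nabil 1/12; Rashida 1/12; Tariq 1/12

No spouse, descendants, or parent survives, so the estate passes to Amira's siblings per stirpes.
Half-blood siblings count for one-half the weight of whole-blood siblings at the initial division.
Dividing 1 in proportion to weights (total weight 3/2): Yasmin (weight 1/2) → 1/3; Hamid (weight 1) → 2/3.
Yasmin predeceased; the 1/3 allotted to Yasmin's branch passes to Yasmin's issue by representation.
The 1/3 is divided into 4 equal shares of 1/12 among Tariq, Nabil, Rashida, Ibtisam.
Tariq is living and takes 1/12.
Nabil is living and takes 1/12.
Rashida is living and takes 1/12.
Ibtisam is living and takes 1/12.
Hamid is living and takes 2/3.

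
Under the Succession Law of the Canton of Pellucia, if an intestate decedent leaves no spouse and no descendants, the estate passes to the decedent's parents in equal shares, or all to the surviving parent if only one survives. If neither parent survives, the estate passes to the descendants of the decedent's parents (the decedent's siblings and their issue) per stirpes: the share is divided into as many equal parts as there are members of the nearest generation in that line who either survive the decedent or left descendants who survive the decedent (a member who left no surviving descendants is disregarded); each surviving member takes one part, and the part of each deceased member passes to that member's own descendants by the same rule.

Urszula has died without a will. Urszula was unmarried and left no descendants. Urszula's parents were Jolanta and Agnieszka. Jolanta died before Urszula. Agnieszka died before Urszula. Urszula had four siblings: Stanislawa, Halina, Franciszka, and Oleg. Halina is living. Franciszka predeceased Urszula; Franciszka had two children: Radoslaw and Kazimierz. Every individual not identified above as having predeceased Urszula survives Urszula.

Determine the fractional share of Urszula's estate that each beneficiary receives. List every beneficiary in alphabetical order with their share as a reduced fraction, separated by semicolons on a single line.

Halina 1/4; Kazimierz 1/8; Oleg 1/4; Radoslaw 1/8; Stanislawa 1/4

Neither parent survives and there are no descendants, so the estate passes to Urszula's siblings and their issue per stirpes.
The estate is divided into 4 equal shares of 1/4 among Stanislawa, Halina, Franciszka, Oleg.
Stanislawa is living and takes 1/4.
Halina is living and takes 1/4.
Franciszka predeceased; the 1/4 allotted to Franciszka's branch passes to Franciszka's issue by representation.
The 1/4 is divided into 2 equal shares of 1/8 among Radoslaw, Kazimierz.
Radoslaw is living and takes 1/8.
Kazimierz is living and takes 1/8.
Oleg is living and takes 1/4.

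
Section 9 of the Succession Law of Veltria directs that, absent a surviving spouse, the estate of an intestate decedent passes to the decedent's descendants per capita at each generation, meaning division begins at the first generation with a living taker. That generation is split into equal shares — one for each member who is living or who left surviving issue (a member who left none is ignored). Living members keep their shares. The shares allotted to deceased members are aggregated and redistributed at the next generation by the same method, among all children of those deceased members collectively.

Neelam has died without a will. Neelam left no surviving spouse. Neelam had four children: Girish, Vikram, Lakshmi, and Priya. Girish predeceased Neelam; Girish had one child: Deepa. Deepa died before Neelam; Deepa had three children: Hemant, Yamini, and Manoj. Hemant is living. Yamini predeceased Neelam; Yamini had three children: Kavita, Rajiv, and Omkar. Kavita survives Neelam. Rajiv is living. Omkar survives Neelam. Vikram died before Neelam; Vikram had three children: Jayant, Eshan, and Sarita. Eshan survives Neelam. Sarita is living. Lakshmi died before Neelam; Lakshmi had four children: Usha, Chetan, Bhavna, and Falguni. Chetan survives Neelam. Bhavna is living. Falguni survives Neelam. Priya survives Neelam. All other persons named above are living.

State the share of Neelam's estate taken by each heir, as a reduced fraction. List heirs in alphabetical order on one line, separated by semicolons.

Bhavna 3/32; Chetan 3/32; Eshan 3/32; Falguni 3/32; Hemant 1/32; Jayant 3/32; Kavita 1/96; Manoj 1/32; Omkar 1/96; Priya 1/4; Rajiv 1/96; Sarita 3/32; Usha 3/32

There is no surviving spouse, so the entire estate passes to Neelam's descendants per capita at each generation.
At generation 1 (Girish, Vikram, Lakshmi, Priya) there are 4 shares of (1)/4 = 1/4 each.
Living: Priya — each takes 1/4.
Deceased: Girish, Vikram, and Lakshmi. Their combined 3/4 is pooled and carried to generation 2.
At generation 2 (Deepa, Jayant, Eshan, Sarita, Usha, Chetan, Bhavna, Falguni) there are 8 shares of (3/4)/8 = 3/32 each.
Living: Jayant, Eshan, Sarita, Usha, Chetan, Bhavna, and Falguni — each takes 3/32.
Deceased: Deepa. That 3/32 share is carried to generation 3.
At generation 3 (Hemant, Yamini, Manoj) there are 3 shares of (3/32)/3 = 1/32 each.
Living: Hemant and Manoj — each takes 1/32.
Deceased: Yamini. That 1/32 share is carried to generation 4.
At generation 4 (Kavita, Rajiv, Omkar) there are 3 shares of (1/32)/3 = 1/96 each.
Living: Kavita, Rajiv, and Omkar — each takes 1/96.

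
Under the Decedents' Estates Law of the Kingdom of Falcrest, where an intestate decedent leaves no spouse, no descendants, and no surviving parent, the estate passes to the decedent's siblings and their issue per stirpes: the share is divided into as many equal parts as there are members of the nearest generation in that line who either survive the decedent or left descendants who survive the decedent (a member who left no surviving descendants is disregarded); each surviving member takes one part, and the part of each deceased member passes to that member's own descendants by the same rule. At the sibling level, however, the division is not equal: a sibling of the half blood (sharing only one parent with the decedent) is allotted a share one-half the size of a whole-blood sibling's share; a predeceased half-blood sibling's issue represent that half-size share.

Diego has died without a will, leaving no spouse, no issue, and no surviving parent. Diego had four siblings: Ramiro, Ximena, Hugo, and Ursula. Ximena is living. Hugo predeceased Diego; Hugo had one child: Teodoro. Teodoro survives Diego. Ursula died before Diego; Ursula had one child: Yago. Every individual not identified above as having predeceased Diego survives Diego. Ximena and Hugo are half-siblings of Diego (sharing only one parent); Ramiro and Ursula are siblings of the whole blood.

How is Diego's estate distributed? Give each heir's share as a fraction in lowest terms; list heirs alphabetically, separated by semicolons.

Ramiro 1/3; Teodoro 1/6; Ximena 1/6; Yago 1/3

No spouse, descendants, or parent survives, so the estate passes to Diego's siblings per stirpes.
Half-blood siblings count for one-half the weight of whole-blood siblings at the initial division.
Dividing 1 in proportion to weights (total weight 3): Ramiro (weight 1) → 1/3; Ximena (weight 1/2) → 1/6; Hugo (weight 1/2) → 1/6; Ursula (weight 1) → 1/3.
Ramiro is living and takes 1/3.
Ximena is living and takes 1/6.
Hugo predeceased; the 1/6 allotted to Hugo's branch passes to Hugo's issue by representation.
Teodoro is the sole taker at this level and receives the full 1/6.
Ursula predeceased; the 1/3 allotted to Ursula's branch passes to Ursula's issue by representation.
Yago is the sole taker at this level and receives the full 1/3.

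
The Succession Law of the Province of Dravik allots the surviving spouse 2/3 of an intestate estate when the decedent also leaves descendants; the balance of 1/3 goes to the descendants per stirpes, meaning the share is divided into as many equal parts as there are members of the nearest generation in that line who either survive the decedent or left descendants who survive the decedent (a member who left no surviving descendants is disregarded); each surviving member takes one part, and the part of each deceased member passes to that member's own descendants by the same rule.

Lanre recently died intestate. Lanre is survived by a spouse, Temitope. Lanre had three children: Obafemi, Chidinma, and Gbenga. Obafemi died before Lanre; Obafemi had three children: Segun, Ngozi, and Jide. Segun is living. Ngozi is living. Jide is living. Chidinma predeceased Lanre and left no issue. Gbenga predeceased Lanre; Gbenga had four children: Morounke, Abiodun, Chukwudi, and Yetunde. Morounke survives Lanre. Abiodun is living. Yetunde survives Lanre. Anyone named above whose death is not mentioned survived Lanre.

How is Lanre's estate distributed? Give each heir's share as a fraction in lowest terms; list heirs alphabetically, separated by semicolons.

Temitope, as surviving spouse, takes 2/3.
The remaining 1/3 passes to Lanre's descendants per stirpes.
Chidinma left no surviving issue, so that branch lapses and is disregarded.
The 1/3 is divided into 2 equal shares of 1/6 among Obafemi, Gbenga.
Obafemi predeceased; the 1/6 allotted to Obafemi's branch passes to Obafemi's issue by representation.
The 1/6 is divided into 3 equal shares of 1/18 among Segun, Ngozi, Jide.
Segun is living and takes 1/18.
Ngozi is living and takes 1/18.
Jide is living and takes 1/18.
Gbenga predeceased; the 1/6 allotted to Gbenga's branch passes to Gbenga's issue by representation.
The 1/6 is divided into 4 equal shares of 1/24 among Morounke, Abiodun, Chukwudi, Yetunde.
Morounke is living and takes 1/24.
Abiodun is living and takes 1/24.
Chukwudi is living and takes 1/24.
Yetunde is living and takes 1/24.

Abiodun 1/24; Chukwudi 1/24; Jide 1/18; Morounke 1/24; Ngozi 1/18; Segun 1/18; Temitope 2/3; Yetunde 1/24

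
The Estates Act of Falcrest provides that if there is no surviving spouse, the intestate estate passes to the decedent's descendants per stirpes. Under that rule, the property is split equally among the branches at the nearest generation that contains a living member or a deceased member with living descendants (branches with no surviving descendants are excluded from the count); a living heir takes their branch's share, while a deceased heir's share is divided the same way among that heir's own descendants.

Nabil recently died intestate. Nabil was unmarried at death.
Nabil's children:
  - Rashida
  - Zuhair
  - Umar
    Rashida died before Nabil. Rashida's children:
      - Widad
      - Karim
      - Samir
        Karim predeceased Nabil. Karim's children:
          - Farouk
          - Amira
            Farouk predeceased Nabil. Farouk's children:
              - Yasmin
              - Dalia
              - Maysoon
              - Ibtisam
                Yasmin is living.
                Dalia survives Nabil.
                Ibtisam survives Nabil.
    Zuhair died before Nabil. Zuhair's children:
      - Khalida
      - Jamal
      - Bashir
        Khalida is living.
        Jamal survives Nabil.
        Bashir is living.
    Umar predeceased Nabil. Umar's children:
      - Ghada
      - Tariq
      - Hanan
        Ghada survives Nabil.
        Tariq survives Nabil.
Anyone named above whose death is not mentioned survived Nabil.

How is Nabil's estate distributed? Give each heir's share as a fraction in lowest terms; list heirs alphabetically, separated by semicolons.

Amira 1/18; Bashir 1/9; Dalia 1/72; Ghada 1/9; Hanan 1/9; Ibtisam 1/72; Jamal 1/9; Khalida 1/9; Maysoon 1/72; Samir 1/9; Tariq 1/9; Widad 1/9; Yasmin 1/72

There is no surviving spouse, so the entire estate passes to Nabil's descendants per stirpes.
The estate is divided into 3 equal shares of 1/3 among Rashida, Zuhair, Umar.
Rashida predeceased; the 1/3 allotted to Rashida's branch passes to Rashida's issue by representation.
The 1/3 is divided into 3 equal shares of 1/9 among Widad, Karim, Samir.
Widad is living and takes 1/9.
Karim predeceased; the 1/9 allotted to Karim's branch passes to Karim's issue by representation.
The 1/9 is divided into 2 equal shares of 1/18 among Farouk, Amira.
Farouk predeceased; the 1/18 allotted to Farouk's branch passes to Farouk's issue by representation.
The 1/18 is divided into 4 equal shares of 1/72 among Yasmin, Dalia, Maysoon, Ibtisam.
Yasmin is living and takes 1/72.
Dalia is living and takes 1/72.
Maysoon is living and takes 1/72.
Ibtisam is living and takes 1/72.
Amira is living and takes 1/18.
Samir is living and takes 1/9.
Zuhair predeceased; the 1/3 allotted to Zuhair's branch passes to Zuhair's issue by representation.
The 1/3 is divided into 3 equal shares of 1/9 among Khalida, Jamal, Bashir.
Khalida is living and takes 1/9.
Jamal is living and takes 1/9.
Bashir is living and takes 1/9.
Umar predeceased; the 1/3 allotted to Umar's branch passes to Umar's issue by representation.
The 1/3 is divided into 3 equal shares of 1/9 among Ghada, Tariq, Hanan.
Ghada is living and takes 1/9.
Tariq is living and takes 1/9.
Hanan is living and takes 1/9.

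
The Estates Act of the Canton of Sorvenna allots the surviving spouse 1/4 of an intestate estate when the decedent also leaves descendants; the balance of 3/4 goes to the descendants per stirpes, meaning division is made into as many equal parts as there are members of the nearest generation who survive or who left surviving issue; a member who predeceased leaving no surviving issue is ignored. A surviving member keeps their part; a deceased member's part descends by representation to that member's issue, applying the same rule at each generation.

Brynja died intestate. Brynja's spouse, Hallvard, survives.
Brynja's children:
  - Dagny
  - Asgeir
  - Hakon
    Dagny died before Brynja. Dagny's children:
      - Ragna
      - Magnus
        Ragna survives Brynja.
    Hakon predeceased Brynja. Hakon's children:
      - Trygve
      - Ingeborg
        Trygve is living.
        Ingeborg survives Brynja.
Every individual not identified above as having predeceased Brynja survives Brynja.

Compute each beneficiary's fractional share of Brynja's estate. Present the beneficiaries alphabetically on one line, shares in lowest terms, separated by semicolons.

Asgeir 1/4; Hallvard 1/4; Ingeborg 1/8; Magnus 1/8; Ragna 1/8; Trygve 1/8

Hallvard, as surviving spouse, takes 1/4.
The remaining 3/4 passes to Brynja's descendants per stirpes.
The 3/4 is divided into 3 equal shares of 1/4 among Dagny, Asgeir, Hakon.
Dagny predeceased; the 1/4 allotted to Dagny's branch passes to Dagny's issue by representation.
The 1/4 is divided into 2 equal shares of 1/8 among Ragna, Magnus.
Ragna is living and takes 1/8.
Magnus is living and takes 1/8.
Asgeir is living and takes 1/4.
Hakon predeceased; the 1/4 allotted to Hakon's branch passes to Hakon's issue by representation.
The 1/4 is divided into 2 equal shares of 1/8 among Trygve, Ingeborg.
Trygve is living and takes 1/8.
Ingeborg is living and takes 1/8.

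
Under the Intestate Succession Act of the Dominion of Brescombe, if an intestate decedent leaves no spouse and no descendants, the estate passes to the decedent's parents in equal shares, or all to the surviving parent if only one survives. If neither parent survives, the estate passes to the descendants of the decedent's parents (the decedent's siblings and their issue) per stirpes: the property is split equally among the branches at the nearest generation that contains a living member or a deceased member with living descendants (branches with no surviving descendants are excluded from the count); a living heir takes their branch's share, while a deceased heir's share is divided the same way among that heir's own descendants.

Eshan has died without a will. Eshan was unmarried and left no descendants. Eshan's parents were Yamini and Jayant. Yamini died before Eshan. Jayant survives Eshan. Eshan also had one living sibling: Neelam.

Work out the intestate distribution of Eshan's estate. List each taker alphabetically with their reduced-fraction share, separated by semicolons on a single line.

Only one parent, Jayant, survives, so Jayant takes the entire estate. The siblings take nothing because a surviving parent has priority.

Jayant 1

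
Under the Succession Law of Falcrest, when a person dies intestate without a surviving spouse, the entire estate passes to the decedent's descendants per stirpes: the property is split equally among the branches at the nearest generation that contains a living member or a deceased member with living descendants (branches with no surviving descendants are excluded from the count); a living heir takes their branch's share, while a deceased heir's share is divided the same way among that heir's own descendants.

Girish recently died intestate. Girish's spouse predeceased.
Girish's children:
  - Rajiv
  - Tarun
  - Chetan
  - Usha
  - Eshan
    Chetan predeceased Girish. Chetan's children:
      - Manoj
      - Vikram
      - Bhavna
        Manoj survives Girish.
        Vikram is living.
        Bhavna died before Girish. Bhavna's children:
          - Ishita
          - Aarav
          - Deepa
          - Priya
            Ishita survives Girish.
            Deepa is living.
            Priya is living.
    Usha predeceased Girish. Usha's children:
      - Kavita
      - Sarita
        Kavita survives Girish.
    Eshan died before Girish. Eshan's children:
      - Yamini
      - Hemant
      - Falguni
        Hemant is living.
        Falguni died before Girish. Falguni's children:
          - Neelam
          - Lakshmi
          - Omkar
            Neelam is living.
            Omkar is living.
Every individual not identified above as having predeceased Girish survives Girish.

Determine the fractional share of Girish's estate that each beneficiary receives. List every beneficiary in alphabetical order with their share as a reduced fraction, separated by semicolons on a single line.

There is no surviving spouse, so the entire estate passes to Girish's descendants per stirpes.
The estate is divided into 5 equal shares of 1/5 among Rajiv, Tarun, Chetan, Usha, Eshan.
Rajiv is living and takes 1/5.
Tarun is living and takes 1/5.
Chetan predeceased; the 1/5 allotted to Chetan's branch passes to Chetan's issue by representation.
The 1/5 is divided into 3 equal shares of 1/15 among Manoj, Vikram, Bhavna.
Manoj is living and takes 1/15.
Vikram is living and takes 1/15.
Bhavna predeceased; the 1/15 allotted to Bhavna's branch passes to Bhavna's issue by representation.
The 1/15 is divided into 4 equal shares of 1/60 among Ishita, Aarav, Deepa, Priya.
Ishita is living and takes 1/60.
Aarav is living and takes 1/60.
Deepa is living and takes 1/60.
Priya is living and takes 1/60.
Usha predeceased; the 1/5 allotted to Usha's branch passes to Usha's issue by representation.
The 1/5 is divided into 2 equal shares of 1/10 among Kavita, Sarita.
Kavita is living and takes 1/10.
Sarita is living and takes 1/10.
Eshan predeceased; the 1/5 allotted to Eshan's branch passes to Eshan's issue by representation.
The 1/5 is divided into 3 equal shares of 1/15 among Yamini, Hemant, Falguni.
Yamini is living and takes 1/15.
Hemant is living and takes 1/15.
Falguni predeceased; the 1/15 allotted to Falguni's branch passes to Falguni's issue by representation.
The 1/15 is divided into 3 equal shares of 1/45 among Neelam, Lakshmi, Omkar.
Neelam is living and takes 1/45.
Lakshmi is living and takes 1/45.
Omkar is living and takes 1/45.

Aarav 1/60; Deepa 1/60; Hemant 1/15; Ishita 1/60; Kavita 1/10; Lakshmi 1/45; Manoj 1/15; Neelam 1/45; Omkar 1/45; Priya 1/60; Rajiv 1/5; Sarita 1/10; Tarun 1/5; Vikram 1/15; Yamini 1/15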